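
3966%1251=213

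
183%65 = 53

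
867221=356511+510710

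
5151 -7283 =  - 2132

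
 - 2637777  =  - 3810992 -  - 1173215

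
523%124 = 27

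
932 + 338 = 1270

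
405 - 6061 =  - 5656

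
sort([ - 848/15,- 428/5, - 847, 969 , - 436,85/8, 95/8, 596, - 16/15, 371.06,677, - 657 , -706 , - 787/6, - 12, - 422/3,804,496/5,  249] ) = [ - 847, - 706, - 657, - 436, - 422/3 , - 787/6, - 428/5, - 848/15,- 12,-16/15 , 85/8 , 95/8,496/5,  249, 371.06,596  ,  677 , 804, 969]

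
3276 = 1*3276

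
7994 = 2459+5535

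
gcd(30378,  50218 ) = 2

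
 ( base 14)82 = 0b1110010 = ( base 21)59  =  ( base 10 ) 114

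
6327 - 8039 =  - 1712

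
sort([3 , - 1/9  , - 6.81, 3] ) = [ - 6.81, - 1/9,3, 3]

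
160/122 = 1 + 19/61 = 1.31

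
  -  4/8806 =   -  1 + 4401/4403=-0.00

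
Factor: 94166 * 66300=6243205800=2^3*3^1 * 5^2 *13^1*17^1*197^1*239^1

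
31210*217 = 6772570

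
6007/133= 6007/133= 45.17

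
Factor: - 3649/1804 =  - 2^( - 2 ) * 11^( - 1)*89^1 =- 89/44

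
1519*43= 65317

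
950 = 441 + 509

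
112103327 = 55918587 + 56184740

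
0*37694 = 0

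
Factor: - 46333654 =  - 2^1*31^2*24107^1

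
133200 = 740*180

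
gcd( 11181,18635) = 3727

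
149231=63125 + 86106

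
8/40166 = 4/20083 = 0.00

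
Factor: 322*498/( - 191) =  - 2^2*3^1*7^1*23^1 * 83^1*191^ ( - 1 )   =  -160356/191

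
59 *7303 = 430877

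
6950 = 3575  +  3375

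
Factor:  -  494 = - 2^1*13^1*19^1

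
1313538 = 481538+832000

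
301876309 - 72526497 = 229349812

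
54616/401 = 136 + 80/401 = 136.20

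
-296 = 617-913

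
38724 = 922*42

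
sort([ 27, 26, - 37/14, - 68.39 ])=[-68.39, - 37/14,26,27] 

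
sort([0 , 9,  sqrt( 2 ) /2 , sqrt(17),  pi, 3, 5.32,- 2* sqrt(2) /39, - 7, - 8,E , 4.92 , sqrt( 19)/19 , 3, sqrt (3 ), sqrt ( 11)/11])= [ - 8, - 7 , -2*sqrt(2)/39,0,sqrt( 19 ) /19,sqrt( 11 ) /11,  sqrt(2)/2 , sqrt( 3), E,  3,  3,pi,sqrt(17),4.92,  5.32,  9 ]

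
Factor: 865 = 5^1*173^1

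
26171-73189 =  - 47018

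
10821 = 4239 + 6582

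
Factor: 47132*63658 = 2^3*7^1*4547^1*11783^1  =  3000328856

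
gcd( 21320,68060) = 820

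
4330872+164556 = 4495428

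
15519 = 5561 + 9958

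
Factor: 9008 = 2^4*563^1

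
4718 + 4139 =8857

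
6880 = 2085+4795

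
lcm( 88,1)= 88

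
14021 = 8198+5823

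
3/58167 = 1/19389=0.00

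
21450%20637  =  813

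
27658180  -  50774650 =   -  23116470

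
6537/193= 6537/193 = 33.87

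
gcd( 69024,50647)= 1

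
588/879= 196/293 = 0.67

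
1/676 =1/676  =  0.00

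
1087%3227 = 1087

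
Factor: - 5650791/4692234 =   -  1883597/1564078 = -2^( - 1) * 79^1 * 113^1 * 211^1 * 317^( - 1)*2467^( - 1)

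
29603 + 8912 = 38515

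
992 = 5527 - 4535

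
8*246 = 1968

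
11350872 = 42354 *268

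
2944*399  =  1174656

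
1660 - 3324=  -  1664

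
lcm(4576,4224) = 54912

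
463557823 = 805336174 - 341778351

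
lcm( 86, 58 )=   2494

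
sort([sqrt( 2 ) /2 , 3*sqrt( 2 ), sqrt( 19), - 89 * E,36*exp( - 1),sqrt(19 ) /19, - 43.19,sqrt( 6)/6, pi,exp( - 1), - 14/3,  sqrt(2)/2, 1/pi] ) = [ - 89*E, - 43.19, - 14/3,sqrt(19)/19,1/pi,exp( - 1),  sqrt(6) /6, sqrt(2 )/2,sqrt (2 )/2,pi, 3*sqrt( 2 ),  sqrt( 19 ),36*exp ( - 1)] 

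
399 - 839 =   -  440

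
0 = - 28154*0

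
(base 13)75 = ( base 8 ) 140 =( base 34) 2S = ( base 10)96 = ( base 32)30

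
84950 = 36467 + 48483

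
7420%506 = 336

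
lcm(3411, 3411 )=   3411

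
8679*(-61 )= - 529419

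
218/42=109/21  =  5.19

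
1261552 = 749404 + 512148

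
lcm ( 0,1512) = 0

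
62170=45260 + 16910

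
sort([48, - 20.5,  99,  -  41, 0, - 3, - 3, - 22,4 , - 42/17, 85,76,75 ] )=[- 41,  -  22 , - 20.5, - 3, - 3, - 42/17,0,4,48 , 75,76, 85,99 ] 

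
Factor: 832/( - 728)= - 2^3*7^(- 1) = - 8/7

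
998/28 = 499/14 = 35.64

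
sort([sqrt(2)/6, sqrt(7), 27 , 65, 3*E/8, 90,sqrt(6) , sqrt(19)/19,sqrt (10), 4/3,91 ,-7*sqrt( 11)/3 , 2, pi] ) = [ - 7*sqrt( 11 )/3 , sqrt(19)/19, sqrt( 2)/6,3 * E/8, 4/3 , 2, sqrt( 6 ),sqrt(7 ),pi, sqrt(10), 27, 65,90, 91 ] 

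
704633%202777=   96302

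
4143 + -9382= - 5239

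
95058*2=190116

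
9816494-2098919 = 7717575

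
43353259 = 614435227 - 571081968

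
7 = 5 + 2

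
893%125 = 18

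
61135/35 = 12227/7 = 1746.71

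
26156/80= 6539/20 = 326.95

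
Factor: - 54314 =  - 2^1*13^1*2089^1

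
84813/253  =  84813/253= 335.23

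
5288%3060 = 2228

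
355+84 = 439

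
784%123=46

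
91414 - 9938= 81476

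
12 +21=33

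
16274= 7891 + 8383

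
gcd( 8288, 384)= 32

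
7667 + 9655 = 17322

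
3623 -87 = 3536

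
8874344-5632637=3241707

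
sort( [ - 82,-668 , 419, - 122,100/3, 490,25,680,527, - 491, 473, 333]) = [ - 668,- 491, -122, - 82,  25,100/3, 333,419, 473, 490,527,680 ] 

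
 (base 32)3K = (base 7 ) 224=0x74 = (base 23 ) 51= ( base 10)116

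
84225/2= 84225/2=42112.50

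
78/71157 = 26/23719 = 0.00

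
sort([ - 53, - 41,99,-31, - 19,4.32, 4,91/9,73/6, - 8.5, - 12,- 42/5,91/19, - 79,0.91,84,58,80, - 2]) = [ - 79, - 53, - 41, - 31, - 19, - 12 , - 8.5, - 42/5, - 2,0.91, 4,4.32,91/19, 91/9,73/6,58,80, 84,99]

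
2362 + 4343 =6705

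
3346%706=522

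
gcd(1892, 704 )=44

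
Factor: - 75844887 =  - 3^1*47^1*167^1*3221^1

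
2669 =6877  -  4208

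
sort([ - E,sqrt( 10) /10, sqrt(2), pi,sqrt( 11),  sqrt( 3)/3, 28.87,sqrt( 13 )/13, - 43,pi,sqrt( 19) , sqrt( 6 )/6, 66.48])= [ - 43, - E, sqrt( 13) /13, sqrt( 10)/10, sqrt( 6 )/6, sqrt (3) /3, sqrt( 2 ), pi,pi, sqrt( 11),sqrt( 19)  ,  28.87, 66.48 ] 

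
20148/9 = 6716/3=2238.67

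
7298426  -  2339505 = 4958921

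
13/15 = 13/15 = 0.87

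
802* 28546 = 22893892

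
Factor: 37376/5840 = 2^5*5^( - 1) = 32/5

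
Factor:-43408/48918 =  - 2^3 * 3^( -1)*31^( - 1 )*263^(-1)* 2713^1 = - 21704/24459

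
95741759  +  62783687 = 158525446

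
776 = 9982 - 9206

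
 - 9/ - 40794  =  3/13598 = 0.00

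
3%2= 1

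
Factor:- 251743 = - 227^1*1109^1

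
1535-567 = 968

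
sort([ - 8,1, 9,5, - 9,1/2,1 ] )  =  [ - 9, - 8,1/2, 1,1,5 , 9] 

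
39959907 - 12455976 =27503931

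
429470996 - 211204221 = 218266775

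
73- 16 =57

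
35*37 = 1295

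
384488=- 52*( - 7394 ) 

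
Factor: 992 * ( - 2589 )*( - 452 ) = 2^7*3^1*31^1*113^1*863^1 = 1160866176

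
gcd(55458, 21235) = 1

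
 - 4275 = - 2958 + - 1317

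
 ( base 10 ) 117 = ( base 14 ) 85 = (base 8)165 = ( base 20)5H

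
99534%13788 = 3018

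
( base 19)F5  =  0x122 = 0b100100010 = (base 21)dh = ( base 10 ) 290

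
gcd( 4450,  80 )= 10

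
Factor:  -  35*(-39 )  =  1365 = 3^1*5^1*7^1 * 13^1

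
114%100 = 14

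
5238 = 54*97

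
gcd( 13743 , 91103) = 1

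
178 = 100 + 78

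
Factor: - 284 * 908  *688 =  - 177415936  =  - 2^8*43^1*71^1*227^1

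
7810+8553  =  16363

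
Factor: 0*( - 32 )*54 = 0 = 0^1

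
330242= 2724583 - 2394341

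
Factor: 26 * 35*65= 59150  =  2^1*5^2*7^1*13^2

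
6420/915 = 7+1/61= 7.02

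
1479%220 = 159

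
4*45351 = 181404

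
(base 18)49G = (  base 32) 1e2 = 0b10111000010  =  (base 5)21344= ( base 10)1474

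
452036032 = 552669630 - 100633598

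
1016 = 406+610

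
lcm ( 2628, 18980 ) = 170820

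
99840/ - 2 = -49920/1= - 49920.00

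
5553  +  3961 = 9514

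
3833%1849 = 135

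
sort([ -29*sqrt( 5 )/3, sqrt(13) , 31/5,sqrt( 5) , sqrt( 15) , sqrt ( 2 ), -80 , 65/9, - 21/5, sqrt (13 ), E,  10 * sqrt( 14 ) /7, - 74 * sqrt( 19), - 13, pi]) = [ - 74 * sqrt( 19), - 80, -29*sqrt( 5) /3,- 13, - 21/5 , sqrt( 2), sqrt( 5),  E, pi , sqrt( 13 ),sqrt( 13),sqrt( 15 ),10*sqrt( 14 ) /7 , 31/5 , 65/9] 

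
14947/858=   17 + 361/858 = 17.42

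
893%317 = 259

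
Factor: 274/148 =2^ ( - 1)*37^( - 1 )* 137^1 =137/74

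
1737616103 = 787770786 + 949845317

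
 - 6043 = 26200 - 32243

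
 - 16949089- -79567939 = 62618850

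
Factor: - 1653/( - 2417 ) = 3^1 * 19^1*29^1*2417^ ( - 1 )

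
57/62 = 57/62 = 0.92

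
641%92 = 89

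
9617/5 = 1923 + 2/5=1923.40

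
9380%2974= 458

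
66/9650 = 33/4825 = 0.01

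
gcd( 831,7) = 1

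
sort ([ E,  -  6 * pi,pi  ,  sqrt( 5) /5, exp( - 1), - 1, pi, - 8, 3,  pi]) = [ - 6*pi, - 8, - 1,  exp( -1), sqrt(5) /5,E, 3,  pi, pi,pi]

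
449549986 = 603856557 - 154306571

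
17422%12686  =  4736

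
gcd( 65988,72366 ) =6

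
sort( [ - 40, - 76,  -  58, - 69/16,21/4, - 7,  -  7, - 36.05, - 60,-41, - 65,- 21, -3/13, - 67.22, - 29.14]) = [ - 76,- 67.22, - 65,-60, - 58, - 41, - 40, - 36.05, - 29.14,-21, - 7, - 7,-69/16, -3/13,21/4]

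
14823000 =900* 16470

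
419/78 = 419/78 = 5.37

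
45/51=15/17 = 0.88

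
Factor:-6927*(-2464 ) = 17068128 = 2^5*3^1* 7^1*11^1*2309^1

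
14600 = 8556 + 6044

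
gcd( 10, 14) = 2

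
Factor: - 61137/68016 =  - 2^( -4)*3^1 * 13^( - 1) * 109^( - 1)*6793^1 = - 20379/22672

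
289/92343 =289/92343=0.00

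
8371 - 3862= 4509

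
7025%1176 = 1145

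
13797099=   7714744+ 6082355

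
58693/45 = 1304 + 13/45 = 1304.29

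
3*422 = 1266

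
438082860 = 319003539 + 119079321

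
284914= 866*329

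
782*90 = 70380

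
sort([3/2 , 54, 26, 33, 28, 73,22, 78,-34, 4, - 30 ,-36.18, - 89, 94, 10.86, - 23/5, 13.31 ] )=[ - 89,-36.18, - 34,  -  30,  -  23/5, 3/2,4,  10.86,13.31, 22, 26, 28, 33,54, 73, 78, 94]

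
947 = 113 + 834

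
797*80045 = 63795865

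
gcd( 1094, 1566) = 2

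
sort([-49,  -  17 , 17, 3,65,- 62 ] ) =[ - 62,  -  49, - 17, 3, 17, 65]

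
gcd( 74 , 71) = 1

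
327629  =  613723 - 286094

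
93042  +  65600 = 158642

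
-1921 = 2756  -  4677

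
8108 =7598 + 510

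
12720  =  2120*6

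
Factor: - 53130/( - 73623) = 2^1*5^1*7^1*97^( - 1) = 70/97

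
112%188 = 112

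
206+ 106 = 312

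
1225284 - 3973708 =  - 2748424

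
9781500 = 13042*750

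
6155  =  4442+1713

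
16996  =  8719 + 8277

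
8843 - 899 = 7944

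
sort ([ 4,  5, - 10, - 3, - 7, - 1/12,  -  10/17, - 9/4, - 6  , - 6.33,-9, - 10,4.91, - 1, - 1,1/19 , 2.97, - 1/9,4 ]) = [ - 10, - 10,-9, - 7, -6.33, - 6, - 3, - 9/4, - 1, - 1,-10/17, - 1/9, - 1/12,1/19, 2.97 , 4,4,4.91,5] 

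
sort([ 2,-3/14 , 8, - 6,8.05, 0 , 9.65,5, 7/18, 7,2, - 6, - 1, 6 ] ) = [-6 , - 6 , - 1, - 3/14,  0 , 7/18,2,2,5, 6,7,8,  8.05, 9.65]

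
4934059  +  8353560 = 13287619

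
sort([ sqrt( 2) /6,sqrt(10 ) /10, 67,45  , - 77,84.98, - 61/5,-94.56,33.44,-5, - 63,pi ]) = [ - 94.56,  -  77, - 63,  -  61/5, - 5,sqrt( 2) /6, sqrt (10) /10, pi,33.44,45 , 67,84.98]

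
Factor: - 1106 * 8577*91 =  - 863240742 =-  2^1 * 3^2*7^2*13^1*79^1*953^1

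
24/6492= 2/541= 0.00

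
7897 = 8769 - 872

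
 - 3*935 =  - 2805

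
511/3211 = 511/3211 = 0.16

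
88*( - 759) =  - 66792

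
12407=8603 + 3804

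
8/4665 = 8/4665 = 0.00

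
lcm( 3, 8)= 24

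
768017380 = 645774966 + 122242414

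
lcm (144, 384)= 1152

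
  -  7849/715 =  - 7849/715= - 10.98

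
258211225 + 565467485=823678710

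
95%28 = 11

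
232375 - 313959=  - 81584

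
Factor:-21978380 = - 2^2 * 5^1*31^1*35449^1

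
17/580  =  17/580 =0.03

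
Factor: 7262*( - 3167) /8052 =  -11499377/4026 = - 2^ ( - 1 ) * 3^( - 1)*11^( - 1)*61^( - 1 )*3167^1  *  3631^1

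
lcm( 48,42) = 336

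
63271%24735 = 13801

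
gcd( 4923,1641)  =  1641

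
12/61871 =12/61871 = 0.00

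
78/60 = 13/10 = 1.30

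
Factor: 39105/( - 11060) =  - 2^( - 2 )*3^2*7^( -1) * 11^1= - 99/28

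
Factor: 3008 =2^6* 47^1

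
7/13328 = 1/1904=0.00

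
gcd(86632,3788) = 4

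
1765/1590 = 1 + 35/318 = 1.11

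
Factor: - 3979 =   -  23^1 * 173^1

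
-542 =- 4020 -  - 3478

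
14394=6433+7961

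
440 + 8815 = 9255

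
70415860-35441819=34974041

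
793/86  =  9 + 19/86 = 9.22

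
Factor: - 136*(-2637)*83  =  2^3*3^2*17^1*83^1 *293^1 = 29766456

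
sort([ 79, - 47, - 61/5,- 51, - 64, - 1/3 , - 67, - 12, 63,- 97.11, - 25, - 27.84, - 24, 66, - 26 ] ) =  [-97.11, - 67, - 64, - 51, - 47, -27.84, - 26, - 25, - 24, - 61/5 , - 12,-1/3,63, 66, 79 ] 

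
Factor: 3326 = 2^1 * 1663^1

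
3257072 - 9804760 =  - 6547688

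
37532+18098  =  55630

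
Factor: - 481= - 13^1*37^1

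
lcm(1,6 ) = 6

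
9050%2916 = 302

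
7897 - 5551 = 2346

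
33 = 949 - 916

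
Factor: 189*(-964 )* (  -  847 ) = 154320012 = 2^2*3^3 * 7^2*11^2*241^1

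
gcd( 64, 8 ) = 8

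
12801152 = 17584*728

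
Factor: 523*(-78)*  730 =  - 29779620 = - 2^2*3^1*5^1 * 13^1  *73^1*523^1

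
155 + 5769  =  5924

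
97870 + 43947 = 141817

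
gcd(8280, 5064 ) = 24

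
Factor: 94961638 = 2^1*131^1*362449^1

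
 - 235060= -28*8395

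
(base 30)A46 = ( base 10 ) 9126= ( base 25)ef1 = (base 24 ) fk6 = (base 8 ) 21646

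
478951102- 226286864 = 252664238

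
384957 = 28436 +356521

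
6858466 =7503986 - 645520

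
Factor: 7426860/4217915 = 2^2*3^1*7^1*13^(- 1 )*17683^1*64891^( - 1 ) = 1485372/843583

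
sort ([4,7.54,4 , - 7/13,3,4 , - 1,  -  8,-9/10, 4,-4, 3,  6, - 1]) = [  -  8,-4 , - 1,  -  1,-9/10 , - 7/13,3 , 3, 4,  4 , 4,4  ,  6,7.54 ] 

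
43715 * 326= 14251090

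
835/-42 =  - 20 + 5/42 = - 19.88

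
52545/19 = 52545/19 = 2765.53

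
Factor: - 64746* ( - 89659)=5805061614 = 2^1*3^3*11^1*109^1*89659^1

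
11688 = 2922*4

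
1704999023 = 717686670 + 987312353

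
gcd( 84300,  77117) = 1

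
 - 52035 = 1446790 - 1498825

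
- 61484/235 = -262 + 86/235 = -261.63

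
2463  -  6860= - 4397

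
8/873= 8/873  =  0.01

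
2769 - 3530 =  - 761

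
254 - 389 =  - 135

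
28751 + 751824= 780575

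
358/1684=179/842 = 0.21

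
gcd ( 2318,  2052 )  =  38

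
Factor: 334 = 2^1 * 167^1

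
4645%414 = 91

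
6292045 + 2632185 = 8924230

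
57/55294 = 57/55294 = 0.00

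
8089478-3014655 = 5074823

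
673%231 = 211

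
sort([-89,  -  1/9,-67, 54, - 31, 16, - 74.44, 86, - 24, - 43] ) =[-89  , - 74.44, - 67 , - 43, - 31, - 24, - 1/9,16, 54,  86]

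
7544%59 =51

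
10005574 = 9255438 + 750136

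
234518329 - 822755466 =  - 588237137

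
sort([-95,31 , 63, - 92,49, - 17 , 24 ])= [-95, - 92, - 17, 24,  31, 49, 63 ]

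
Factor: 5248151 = 5248151^1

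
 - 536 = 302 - 838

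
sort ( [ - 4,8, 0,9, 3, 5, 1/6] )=[ - 4,  0 , 1/6,  3,5,8 , 9]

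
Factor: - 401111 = -211^1*1901^1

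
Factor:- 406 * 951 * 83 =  - 2^1*3^1*7^1*29^1*83^1 * 317^1 =-32046798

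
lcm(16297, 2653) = 114079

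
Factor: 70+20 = 90 = 2^1*3^2 * 5^1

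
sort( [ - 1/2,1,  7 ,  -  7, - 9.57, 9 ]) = [-9.57, - 7, - 1/2,1, 7,9 ] 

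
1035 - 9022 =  - 7987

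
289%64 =33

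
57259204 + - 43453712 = 13805492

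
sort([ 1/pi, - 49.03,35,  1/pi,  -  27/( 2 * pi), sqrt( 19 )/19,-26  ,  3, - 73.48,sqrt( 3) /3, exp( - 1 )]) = [ - 73.48, -49.03,-26, - 27/( 2*pi ),sqrt( 19) /19, 1/pi, 1/pi,exp(  -  1), sqrt(3) /3,3,35 ]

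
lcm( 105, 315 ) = 315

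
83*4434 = 368022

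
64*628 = 40192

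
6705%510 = 75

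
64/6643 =64/6643 = 0.01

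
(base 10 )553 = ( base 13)337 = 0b1000101001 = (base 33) gp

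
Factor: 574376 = 2^3*11^1*61^1*107^1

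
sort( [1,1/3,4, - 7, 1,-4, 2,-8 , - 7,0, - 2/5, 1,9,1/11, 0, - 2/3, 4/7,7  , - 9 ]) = [ - 9, - 8,-7  ,-7,  -  4, - 2/3, - 2/5,0,0, 1/11,1/3,4/7, 1,1,  1,  2,4,7,9] 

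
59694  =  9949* 6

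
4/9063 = 4/9063 = 0.00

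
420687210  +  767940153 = 1188627363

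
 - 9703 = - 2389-7314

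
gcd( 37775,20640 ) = 5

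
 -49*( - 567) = 27783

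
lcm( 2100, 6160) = 92400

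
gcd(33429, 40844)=1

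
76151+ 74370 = 150521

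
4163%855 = 743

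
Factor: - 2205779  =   - 2205779^1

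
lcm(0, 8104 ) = 0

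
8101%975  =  301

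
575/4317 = 575/4317= 0.13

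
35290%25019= 10271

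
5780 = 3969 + 1811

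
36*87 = 3132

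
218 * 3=654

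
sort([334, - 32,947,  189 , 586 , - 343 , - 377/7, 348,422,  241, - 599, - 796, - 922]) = [ - 922, - 796,-599 ,  -  343, - 377/7, - 32 , 189, 241, 334 , 348, 422 , 586,947 ] 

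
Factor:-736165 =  - 5^1*29^1*5077^1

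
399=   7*57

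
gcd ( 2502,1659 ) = 3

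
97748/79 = 1237 + 25/79 = 1237.32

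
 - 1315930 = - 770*1709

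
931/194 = 931/194 = 4.80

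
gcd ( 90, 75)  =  15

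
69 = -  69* ( - 1)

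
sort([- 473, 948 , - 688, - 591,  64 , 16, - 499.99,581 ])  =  [ - 688, - 591,  -  499.99, - 473, 16,64,581, 948 ]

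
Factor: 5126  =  2^1*11^1*233^1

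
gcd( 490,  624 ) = 2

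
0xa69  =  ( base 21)60J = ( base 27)3hj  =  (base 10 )2665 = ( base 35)265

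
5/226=5/226 = 0.02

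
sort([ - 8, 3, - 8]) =[- 8,  -  8,3]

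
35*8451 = 295785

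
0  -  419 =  -419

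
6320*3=18960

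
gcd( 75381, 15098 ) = 1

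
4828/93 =51 + 85/93 = 51.91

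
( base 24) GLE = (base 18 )1c0e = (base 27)D9E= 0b10011000000110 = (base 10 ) 9734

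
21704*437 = 9484648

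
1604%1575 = 29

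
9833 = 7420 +2413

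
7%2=1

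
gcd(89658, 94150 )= 2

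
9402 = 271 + 9131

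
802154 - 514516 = 287638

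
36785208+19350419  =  56135627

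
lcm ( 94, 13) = 1222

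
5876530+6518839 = 12395369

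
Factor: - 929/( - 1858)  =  2^( - 1) = 1/2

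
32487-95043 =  - 62556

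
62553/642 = 97  +  93/214 = 97.43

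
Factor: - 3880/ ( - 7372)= 10/19 =2^1*5^1 * 19^( - 1)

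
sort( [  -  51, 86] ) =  [ - 51,86 ]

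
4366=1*4366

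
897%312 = 273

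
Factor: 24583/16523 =61/41= 41^( - 1 )*61^1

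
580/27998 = 290/13999= 0.02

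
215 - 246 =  - 31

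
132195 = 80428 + 51767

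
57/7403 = 57/7403 = 0.01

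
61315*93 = 5702295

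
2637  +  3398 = 6035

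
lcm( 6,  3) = 6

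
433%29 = 27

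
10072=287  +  9785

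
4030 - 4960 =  - 930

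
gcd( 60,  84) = 12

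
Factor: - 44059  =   - 44059^1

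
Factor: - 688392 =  - 2^3*3^3*3187^1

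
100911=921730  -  820819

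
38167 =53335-15168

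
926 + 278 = 1204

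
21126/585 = 7042/195 = 36.11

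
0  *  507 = 0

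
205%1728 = 205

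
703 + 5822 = 6525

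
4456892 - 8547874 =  - 4090982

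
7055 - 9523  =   - 2468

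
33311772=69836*477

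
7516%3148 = 1220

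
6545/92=6545/92= 71.14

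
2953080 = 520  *5679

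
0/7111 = 0 = 0.00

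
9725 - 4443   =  5282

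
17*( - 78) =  - 1326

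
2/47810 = 1/23905  =  0.00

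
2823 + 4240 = 7063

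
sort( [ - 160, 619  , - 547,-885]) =[ - 885, - 547, - 160,619]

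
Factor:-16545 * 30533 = - 505168485= - 3^1*5^1*19^1*1103^1* 1607^1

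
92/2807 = 92/2807 = 0.03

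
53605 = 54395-790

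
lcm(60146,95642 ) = 5834162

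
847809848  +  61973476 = 909783324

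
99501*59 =5870559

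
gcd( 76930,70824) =2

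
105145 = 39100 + 66045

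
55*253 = 13915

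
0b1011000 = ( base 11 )80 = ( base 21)44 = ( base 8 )130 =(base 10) 88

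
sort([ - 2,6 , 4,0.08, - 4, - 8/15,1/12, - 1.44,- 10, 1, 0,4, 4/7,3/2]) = [ - 10, - 4, - 2, - 1.44, - 8/15, 0,0.08,1/12,4/7,1,  3/2, 4,4,6] 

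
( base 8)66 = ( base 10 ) 54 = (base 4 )312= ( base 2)110110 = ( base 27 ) 20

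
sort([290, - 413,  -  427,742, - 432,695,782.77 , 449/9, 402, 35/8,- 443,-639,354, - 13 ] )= [ - 639, - 443, - 432, - 427, - 413,-13 , 35/8, 449/9,290, 354, 402 , 695,742,782.77]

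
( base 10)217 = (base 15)e7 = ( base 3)22001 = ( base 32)6p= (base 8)331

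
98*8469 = 829962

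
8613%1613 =548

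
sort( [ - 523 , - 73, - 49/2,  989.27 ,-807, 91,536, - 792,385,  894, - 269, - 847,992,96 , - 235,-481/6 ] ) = [ - 847, - 807,-792, - 523,-269,-235, - 481/6, - 73, - 49/2,91 , 96, 385,536, 894,989.27,992 ] 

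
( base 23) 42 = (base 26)3G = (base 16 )5e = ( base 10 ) 94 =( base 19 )4I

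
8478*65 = 551070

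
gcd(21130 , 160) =10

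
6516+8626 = 15142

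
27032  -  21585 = 5447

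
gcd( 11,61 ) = 1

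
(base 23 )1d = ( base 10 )36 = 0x24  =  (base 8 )44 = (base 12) 30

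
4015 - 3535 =480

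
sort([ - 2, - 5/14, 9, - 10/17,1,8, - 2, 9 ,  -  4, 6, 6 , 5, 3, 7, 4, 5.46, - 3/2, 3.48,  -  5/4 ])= [ -4, - 2 ,-2, -3/2, - 5/4 ,-10/17, - 5/14, 1,3 , 3.48, 4,5 , 5.46, 6,6, 7, 8, 9, 9 ] 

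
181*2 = 362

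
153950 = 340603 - 186653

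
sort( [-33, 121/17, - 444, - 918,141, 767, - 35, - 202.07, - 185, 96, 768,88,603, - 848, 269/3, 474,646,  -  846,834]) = [ - 918, - 848, - 846, - 444, - 202.07, - 185,  -  35, - 33,121/17,88,269/3,96,  141, 474,603,646, 767,768, 834 ] 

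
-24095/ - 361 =24095/361 = 66.75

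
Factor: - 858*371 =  - 318318=- 2^1 * 3^1*7^1 * 11^1*13^1 *53^1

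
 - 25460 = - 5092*5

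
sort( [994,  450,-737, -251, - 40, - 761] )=[ - 761, - 737, - 251, - 40, 450 , 994] 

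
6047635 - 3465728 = 2581907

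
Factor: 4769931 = 3^1 * 19^1 *67^1*1249^1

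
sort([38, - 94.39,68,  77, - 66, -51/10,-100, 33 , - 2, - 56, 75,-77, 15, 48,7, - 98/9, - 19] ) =[- 100, - 94.39, - 77, - 66,  -  56, - 19,  -  98/9, - 51/10, - 2, 7,15, 33,38, 48, 68,  75, 77] 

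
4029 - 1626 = 2403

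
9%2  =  1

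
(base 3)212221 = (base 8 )1206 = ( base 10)646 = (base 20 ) 1C6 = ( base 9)787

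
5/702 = 5/702 = 0.01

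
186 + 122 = 308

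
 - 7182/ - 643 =11 + 109/643 = 11.17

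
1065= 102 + 963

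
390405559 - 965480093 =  - 575074534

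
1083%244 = 107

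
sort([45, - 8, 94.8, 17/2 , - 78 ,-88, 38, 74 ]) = [ - 88, - 78,-8,17/2, 38, 45, 74,94.8] 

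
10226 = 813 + 9413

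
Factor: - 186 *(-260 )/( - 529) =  - 2^3 * 3^1*5^1*13^1*23^( - 2)*31^1=- 48360/529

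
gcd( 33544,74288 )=8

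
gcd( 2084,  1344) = 4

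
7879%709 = 80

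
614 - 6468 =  - 5854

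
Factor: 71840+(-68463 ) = 3377 = 11^1*307^1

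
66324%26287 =13750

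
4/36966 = 2/18483 = 0.00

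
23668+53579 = 77247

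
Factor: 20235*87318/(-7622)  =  -883439865/3811 = -3^5*5^1*7^2*11^1*19^1*37^( - 1)*71^1*103^(-1 )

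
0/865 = 0 = 0.00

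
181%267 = 181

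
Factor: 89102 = 2^1*13^1*  23^1*149^1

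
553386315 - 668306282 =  - 114919967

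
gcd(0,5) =5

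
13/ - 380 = - 1+367/380 = - 0.03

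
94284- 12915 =81369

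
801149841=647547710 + 153602131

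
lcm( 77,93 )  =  7161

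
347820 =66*5270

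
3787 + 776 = 4563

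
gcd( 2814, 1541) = 67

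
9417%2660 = 1437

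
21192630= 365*58062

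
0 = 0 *33168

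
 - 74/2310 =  - 37/1155 = - 0.03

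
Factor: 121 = 11^2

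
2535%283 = 271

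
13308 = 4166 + 9142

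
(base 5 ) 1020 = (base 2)10000111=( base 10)135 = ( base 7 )252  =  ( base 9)160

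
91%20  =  11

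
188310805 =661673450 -473362645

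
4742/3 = 4742/3 = 1580.67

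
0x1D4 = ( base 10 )468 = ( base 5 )3333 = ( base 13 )2A0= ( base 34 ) dq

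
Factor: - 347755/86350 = -2^(  -  1) * 5^( - 1) * 11^( - 1 ) * 443^1 = - 443/110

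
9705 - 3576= 6129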